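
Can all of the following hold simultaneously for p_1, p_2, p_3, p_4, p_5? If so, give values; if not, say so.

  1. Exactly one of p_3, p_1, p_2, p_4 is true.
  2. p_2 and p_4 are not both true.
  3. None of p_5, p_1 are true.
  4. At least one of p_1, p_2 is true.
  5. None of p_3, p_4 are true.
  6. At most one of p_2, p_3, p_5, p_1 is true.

p_1: False, p_2: True, p_3: False, p_4: False, p_5: False

  (1) {p_3, p_1, p_2, p_4}: 1 true — exactly one ✓
  (2) p_2=T, p_4=F — not both ✓
  (3) {p_5, p_1}: 0 true — none ✓
  (4) {p_1, p_2}: 1 true — at least one ✓
  (5) {p_3, p_4}: 0 true — none ✓
  (6) {p_2, p_3, p_5, p_1}: 1 true — at most one ✓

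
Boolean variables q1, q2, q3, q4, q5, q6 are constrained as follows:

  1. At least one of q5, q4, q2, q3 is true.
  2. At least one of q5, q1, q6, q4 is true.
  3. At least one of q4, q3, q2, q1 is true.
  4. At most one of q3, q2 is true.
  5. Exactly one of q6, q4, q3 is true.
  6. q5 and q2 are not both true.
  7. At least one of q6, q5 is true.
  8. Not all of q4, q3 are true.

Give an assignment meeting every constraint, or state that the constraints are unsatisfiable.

q1=F; q2=F; q3=T; q4=F; q5=T; q6=F

  (1) {q5, q4, q2, q3}: 2 true — at least one ✓
  (2) {q5, q1, q6, q4}: 1 true — at least one ✓
  (3) {q4, q3, q2, q1}: 1 true — at least one ✓
  (4) {q3, q2}: 1 true — at most one ✓
  (5) {q6, q4, q3}: 1 true — exactly one ✓
  (6) q5=T, q2=F — not both ✓
  (7) {q6, q5}: 1 true — at least one ✓
  (8) {q4, q3}: 1/2 true — not all ✓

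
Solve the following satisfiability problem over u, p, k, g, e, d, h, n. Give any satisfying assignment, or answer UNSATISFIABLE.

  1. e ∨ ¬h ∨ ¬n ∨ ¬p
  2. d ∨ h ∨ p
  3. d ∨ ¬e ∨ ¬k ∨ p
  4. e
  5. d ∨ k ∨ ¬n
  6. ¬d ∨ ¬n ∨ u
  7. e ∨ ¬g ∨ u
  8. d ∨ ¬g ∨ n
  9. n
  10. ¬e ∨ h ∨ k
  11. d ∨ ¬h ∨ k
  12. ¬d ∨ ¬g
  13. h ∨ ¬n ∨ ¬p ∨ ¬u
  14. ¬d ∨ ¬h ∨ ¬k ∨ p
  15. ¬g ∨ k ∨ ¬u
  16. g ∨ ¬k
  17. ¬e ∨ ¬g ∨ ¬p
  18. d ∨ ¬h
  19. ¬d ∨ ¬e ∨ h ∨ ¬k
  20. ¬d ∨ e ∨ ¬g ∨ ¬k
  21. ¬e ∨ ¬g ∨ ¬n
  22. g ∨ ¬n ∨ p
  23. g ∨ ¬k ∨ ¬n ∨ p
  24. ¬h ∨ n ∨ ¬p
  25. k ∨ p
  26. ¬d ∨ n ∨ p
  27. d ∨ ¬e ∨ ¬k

u = True, p = True, k = False, g = False, e = True, d = True, h = True, n = True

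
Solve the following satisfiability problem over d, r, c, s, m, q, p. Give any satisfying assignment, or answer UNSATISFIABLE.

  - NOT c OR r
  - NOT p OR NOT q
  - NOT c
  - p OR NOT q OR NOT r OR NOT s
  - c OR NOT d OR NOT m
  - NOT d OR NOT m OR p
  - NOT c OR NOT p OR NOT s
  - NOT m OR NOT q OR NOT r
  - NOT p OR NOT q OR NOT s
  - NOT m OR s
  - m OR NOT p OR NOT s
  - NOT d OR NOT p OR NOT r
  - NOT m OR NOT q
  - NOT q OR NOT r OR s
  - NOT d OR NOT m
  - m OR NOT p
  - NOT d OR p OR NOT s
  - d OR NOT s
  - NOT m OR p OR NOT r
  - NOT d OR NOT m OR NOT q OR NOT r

d: True; r: False; c: False; s: False; m: False; q: True; p: False

Unit clause (NOT c) forces c = False.
Set d = True.
  then (c OR NOT d OR NOT m) forces m = False.
  then (m OR NOT p) forces p = False.
  then (NOT d OR p OR NOT s) forces s = False.
Set r = False.
Set q = True.
All clauses satisfied.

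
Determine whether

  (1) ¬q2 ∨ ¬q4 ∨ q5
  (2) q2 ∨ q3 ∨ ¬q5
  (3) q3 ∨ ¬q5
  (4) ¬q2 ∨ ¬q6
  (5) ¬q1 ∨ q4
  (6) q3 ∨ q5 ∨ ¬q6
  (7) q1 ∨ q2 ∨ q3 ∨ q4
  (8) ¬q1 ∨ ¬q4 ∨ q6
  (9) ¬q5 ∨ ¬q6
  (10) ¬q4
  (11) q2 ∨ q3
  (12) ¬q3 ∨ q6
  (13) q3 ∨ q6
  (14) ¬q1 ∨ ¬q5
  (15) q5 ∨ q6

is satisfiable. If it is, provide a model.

Unit clause (¬q4) forces q4 = False.
In (¬q1 ∨ q4) only ¬q1 is left, so q1 = False.
Try q2 = True:
  (¬q2 ∨ ¬q6) forces q6 = False.
  (¬q3 ∨ q6) forces q3 = False.
  clause (q3 ∨ q6) is falsified — backtrack.
So q2 = False.
  then (q1 ∨ q2 ∨ q3 ∨ q4) forces q3 = True.
  then (¬q3 ∨ q6) forces q6 = True.
  then (¬q5 ∨ ¬q6) forces q5 = False.
All clauses satisfied.

q1: False; q2: False; q3: True; q4: False; q5: False; q6: True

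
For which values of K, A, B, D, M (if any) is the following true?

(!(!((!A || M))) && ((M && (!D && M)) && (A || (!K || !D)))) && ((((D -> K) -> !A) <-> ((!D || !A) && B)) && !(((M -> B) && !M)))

K: False, A: False, B: True, D: False, M: True

  !(!((!A || M))) && ((M && (!D && M)) && (A || (!K || !D))) = True
    !(!((!A || M))) = True
      !((!A || M)) = False
        !A || M = True
          !A = True
    (M && (!D && M)) && (A || (!K || !D)) = True
      M && (!D && M) = True
        !D && M = True
          !D = True
      A || (!K || !D) = True
        !K || !D = True
          !K = True
          !D = True
  (((D -> K) -> !A) <-> ((!D || !A) && B)) && !(((M -> B) && !M)) = True
    ((D -> K) -> !A) <-> ((!D || !A) && B) = True
      (D -> K) -> !A = True
        D -> K = True
        !A = True
      (!D || !A) && B = True
        !D || !A = True
          !D = True
          !A = True
    !(((M -> B) && !M)) = True
      (M -> B) && !M = False
        M -> B = True
        !M = False
Both conjuncts True, so the formula holds.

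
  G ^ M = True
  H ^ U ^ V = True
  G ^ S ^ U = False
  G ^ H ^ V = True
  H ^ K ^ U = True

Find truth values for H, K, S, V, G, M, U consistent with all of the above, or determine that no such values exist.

H = True, K = True, S = False, V = True, G = True, M = False, U = True

G ^ M = T ^ F = True ✓
H ^ U ^ V = T ^ T ^ T = True ✓
G ^ S ^ U = T ^ F ^ T = False ✓
G ^ H ^ V = T ^ T ^ T = True ✓
H ^ K ^ U = T ^ T ^ T = True ✓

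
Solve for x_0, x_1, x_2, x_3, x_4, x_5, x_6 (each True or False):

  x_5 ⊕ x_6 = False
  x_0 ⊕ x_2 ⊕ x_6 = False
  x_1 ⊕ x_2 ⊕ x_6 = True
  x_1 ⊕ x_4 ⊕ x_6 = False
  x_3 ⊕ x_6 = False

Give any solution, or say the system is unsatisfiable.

x_0: False; x_1: True; x_2: False; x_3: False; x_4: True; x_5: False; x_6: False

x_5 ⊕ x_6 = F ⊕ F = False ✓
x_0 ⊕ x_2 ⊕ x_6 = F ⊕ F ⊕ F = False ✓
x_1 ⊕ x_2 ⊕ x_6 = T ⊕ F ⊕ F = True ✓
x_1 ⊕ x_4 ⊕ x_6 = T ⊕ T ⊕ F = False ✓
x_3 ⊕ x_6 = F ⊕ F = False ✓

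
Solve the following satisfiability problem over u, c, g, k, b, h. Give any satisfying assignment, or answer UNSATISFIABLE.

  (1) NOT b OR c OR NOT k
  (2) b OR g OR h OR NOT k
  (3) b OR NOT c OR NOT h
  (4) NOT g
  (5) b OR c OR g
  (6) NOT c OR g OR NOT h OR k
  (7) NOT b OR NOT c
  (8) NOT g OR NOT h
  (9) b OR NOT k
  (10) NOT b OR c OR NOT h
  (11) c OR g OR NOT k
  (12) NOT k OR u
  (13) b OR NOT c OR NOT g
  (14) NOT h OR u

u = False; c = True; g = False; k = False; b = False; h = False

Unit clause (NOT g) forces g = False.
Set u = False.
  then (NOT k OR u) forces k = False.
  then (NOT h OR u) forces h = False.
Set c = True.
  then (NOT b OR NOT c) forces b = False.
All clauses satisfied.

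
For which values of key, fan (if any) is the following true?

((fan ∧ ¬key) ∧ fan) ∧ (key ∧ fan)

Case key = True: the conjunct ¬key is False.
Case key = False: the conjunct key is False.
Both cases fail — unsatisfiable.

The formula is unsatisfiable.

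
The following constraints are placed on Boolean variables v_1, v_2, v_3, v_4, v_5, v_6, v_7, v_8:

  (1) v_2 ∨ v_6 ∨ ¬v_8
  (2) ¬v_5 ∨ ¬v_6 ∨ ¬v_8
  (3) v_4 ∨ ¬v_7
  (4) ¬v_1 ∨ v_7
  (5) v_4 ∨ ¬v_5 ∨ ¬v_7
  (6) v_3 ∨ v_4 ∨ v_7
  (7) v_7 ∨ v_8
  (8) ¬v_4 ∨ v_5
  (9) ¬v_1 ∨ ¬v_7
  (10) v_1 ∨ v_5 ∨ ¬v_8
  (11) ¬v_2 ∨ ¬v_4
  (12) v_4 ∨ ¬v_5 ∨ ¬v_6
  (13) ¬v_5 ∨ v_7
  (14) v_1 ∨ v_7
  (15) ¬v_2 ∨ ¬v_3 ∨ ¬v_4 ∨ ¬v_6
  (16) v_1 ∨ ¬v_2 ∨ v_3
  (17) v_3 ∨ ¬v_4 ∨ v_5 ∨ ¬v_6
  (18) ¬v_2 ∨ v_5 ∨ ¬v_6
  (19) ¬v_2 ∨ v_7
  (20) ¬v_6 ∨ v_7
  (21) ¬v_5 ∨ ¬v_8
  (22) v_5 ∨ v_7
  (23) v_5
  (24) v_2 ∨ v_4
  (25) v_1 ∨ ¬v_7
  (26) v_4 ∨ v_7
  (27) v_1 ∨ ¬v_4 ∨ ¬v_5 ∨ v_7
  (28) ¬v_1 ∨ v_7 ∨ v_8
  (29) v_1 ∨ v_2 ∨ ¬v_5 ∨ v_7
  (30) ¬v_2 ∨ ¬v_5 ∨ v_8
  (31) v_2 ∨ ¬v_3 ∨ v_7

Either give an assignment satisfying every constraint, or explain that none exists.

UNSATISFIABLE

Case v_1 = True:
  (¬v_1 ∨ v_7) forces v_7 = True.
  Clause (¬v_1 ∨ ¬v_7) is falsified — contradiction.
Case v_1 = False:
  (v_1 ∨ v_7) forces v_7 = True.
  Clause (v_1 ∨ ¬v_7) is falsified — contradiction.
Both cases fail, so the formula is unsatisfiable.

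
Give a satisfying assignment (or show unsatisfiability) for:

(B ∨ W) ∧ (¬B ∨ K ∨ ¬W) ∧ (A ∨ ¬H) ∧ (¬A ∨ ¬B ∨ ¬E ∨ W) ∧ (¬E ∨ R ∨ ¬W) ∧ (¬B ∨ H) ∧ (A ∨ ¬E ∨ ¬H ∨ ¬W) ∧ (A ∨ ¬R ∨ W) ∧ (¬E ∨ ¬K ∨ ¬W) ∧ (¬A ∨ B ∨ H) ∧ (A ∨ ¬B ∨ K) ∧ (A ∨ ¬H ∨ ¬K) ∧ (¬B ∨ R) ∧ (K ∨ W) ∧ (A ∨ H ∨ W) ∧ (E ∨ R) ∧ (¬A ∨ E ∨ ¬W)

A=F, H=F, R=T, W=T, B=F, K=T, E=F

Set A = False.
  then (A ∨ ¬H) forces H = False.
  then (¬B ∨ H) forces B = False.
  then (A ∨ H ∨ W) forces W = True.
Set R = True.
Set K = True.
  then (¬E ∨ ¬K ∨ ¬W) forces E = False.
All clauses satisfied.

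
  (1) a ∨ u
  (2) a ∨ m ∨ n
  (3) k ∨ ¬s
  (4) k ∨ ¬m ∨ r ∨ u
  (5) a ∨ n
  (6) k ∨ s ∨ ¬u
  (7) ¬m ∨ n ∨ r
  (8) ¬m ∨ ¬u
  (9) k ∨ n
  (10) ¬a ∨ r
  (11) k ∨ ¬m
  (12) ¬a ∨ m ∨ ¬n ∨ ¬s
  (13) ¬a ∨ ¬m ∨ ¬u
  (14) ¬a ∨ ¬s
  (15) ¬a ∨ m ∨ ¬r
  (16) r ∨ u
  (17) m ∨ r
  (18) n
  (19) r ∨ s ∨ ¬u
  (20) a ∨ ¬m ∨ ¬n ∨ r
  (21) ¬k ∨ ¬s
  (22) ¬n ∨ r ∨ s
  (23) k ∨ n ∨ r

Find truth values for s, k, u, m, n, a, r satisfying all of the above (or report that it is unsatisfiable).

Unit clause (n) forces n = True.
Try s = True:
  (k ∨ ¬s) forces k = True.
  clause (¬k ∨ ¬s) is falsified — backtrack.
So s = False.
  then (¬n ∨ r ∨ s) forces r = True.
Set k = True.
Set u = True.
  then (¬m ∨ ¬u) forces m = False.
  then (¬a ∨ m ∨ ¬r) forces a = False.
All clauses satisfied.

s = False, k = True, u = True, m = False, n = True, a = False, r = True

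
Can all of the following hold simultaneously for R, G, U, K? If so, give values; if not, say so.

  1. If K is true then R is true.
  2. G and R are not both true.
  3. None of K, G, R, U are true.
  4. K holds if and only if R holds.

R=F, G=F, U=F, K=F

  (1) K=F ⇒ R: vacuous ✓
  (2) G=F, R=F — not both ✓
  (3) {K, G, R, U}: 0 true — none ✓
  (4) K=F, R=F — same ✓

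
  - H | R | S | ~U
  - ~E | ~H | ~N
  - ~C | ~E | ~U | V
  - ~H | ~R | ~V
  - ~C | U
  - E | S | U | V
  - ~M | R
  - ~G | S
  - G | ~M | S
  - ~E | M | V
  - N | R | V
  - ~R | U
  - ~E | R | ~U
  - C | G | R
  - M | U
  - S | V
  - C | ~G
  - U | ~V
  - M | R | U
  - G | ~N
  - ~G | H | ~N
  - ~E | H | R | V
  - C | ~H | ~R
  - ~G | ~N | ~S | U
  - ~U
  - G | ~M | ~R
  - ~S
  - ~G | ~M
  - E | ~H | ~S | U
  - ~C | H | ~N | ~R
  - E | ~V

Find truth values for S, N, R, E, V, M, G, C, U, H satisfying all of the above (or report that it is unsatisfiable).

Unsatisfiable

Case V = True:
  (U | ~V) forces U = True.
  Clause (~U) is falsified — contradiction.
Case V = False:
  (S | V) forces S = True.
  Clause (~S) is falsified — contradiction.
Both cases fail, so the formula is unsatisfiable.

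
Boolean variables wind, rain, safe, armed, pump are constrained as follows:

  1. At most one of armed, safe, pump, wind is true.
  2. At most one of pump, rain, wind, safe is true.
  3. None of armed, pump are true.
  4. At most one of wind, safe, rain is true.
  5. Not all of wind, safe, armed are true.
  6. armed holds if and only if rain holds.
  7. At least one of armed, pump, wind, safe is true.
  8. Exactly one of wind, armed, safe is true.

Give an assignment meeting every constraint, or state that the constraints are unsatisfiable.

wind=T; rain=F; safe=F; armed=F; pump=F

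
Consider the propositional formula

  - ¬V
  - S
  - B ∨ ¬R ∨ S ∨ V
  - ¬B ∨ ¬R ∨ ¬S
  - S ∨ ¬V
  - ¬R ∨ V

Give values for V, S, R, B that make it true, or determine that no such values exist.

V=F, S=T, R=F, B=F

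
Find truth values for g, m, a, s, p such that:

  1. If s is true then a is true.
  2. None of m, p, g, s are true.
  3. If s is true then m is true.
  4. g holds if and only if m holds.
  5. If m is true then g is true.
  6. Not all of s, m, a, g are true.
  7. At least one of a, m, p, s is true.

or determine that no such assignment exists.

g = False; m = False; a = True; s = False; p = False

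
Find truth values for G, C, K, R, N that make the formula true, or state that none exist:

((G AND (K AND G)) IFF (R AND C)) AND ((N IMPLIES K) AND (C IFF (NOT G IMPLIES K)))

G=F, C=T, K=T, R=F, N=T

  (G AND (K AND G)) IFF (R AND C) = True
    G AND (K AND G) = False
      K AND G = False
    R AND C = False
  (N IMPLIES K) AND (C IFF (NOT G IMPLIES K)) = True
    N IMPLIES K = True
    C IFF (NOT G IMPLIES K) = True
      NOT G IMPLIES K = True
        NOT G = True
Both conjuncts True, so the formula holds.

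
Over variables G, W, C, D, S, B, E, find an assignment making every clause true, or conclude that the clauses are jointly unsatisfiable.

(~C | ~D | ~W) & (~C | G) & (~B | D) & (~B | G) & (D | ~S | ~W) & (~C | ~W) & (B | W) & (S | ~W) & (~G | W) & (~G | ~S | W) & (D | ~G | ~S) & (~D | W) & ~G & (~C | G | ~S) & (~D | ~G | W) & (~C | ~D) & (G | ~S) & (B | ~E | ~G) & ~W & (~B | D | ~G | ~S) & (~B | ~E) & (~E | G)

Case W = True:
  Clause (~W) is falsified — contradiction.
Case W = False:
  (B | W) forces B = True.
  (~B | D) forces D = True.
  Clause (~D | W) is falsified — contradiction.
Both cases fail, so the formula is unsatisfiable.

The formula is unsatisfiable.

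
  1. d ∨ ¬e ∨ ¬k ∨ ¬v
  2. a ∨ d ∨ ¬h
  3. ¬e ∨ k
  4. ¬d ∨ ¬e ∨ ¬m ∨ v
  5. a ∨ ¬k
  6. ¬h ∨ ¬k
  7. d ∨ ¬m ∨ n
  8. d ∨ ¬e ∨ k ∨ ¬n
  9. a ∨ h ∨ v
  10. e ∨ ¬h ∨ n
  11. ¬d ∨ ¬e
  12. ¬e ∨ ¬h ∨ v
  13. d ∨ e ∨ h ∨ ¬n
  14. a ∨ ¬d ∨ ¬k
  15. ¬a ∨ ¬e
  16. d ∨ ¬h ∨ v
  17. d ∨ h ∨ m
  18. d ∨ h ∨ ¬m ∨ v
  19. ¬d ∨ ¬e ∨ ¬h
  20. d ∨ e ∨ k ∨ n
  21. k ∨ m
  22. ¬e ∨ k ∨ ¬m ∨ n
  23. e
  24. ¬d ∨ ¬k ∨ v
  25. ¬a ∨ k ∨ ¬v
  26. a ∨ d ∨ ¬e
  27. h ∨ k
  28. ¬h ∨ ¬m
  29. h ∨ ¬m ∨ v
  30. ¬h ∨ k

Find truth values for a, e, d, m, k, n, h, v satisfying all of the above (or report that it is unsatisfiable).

Case e = True:
  (¬e ∨ k) forces k = True.
  (a ∨ ¬k) forces a = True.
  Clause (¬a ∨ ¬e) is falsified — contradiction.
Case e = False:
  Clause (e) is falsified — contradiction.
Both cases fail, so the formula is unsatisfiable.

No satisfying assignment exists.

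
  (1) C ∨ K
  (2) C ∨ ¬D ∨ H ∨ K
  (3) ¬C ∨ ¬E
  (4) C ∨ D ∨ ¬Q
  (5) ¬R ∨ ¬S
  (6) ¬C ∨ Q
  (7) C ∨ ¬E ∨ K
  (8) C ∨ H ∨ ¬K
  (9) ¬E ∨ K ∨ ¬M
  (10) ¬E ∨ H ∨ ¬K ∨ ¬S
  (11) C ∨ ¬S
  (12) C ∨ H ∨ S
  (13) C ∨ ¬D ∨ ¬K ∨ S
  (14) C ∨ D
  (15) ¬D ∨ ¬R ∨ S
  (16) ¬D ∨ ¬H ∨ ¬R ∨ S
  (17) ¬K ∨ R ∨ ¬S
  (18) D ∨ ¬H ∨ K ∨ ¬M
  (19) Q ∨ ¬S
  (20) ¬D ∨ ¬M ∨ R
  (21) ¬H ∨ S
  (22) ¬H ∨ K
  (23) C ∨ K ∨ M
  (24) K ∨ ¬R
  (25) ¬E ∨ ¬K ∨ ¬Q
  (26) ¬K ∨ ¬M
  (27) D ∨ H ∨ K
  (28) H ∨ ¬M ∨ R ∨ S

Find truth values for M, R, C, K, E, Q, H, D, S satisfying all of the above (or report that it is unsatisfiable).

M = False; R = False; C = True; K = True; E = False; Q = True; H = False; D = True; S = False

Set M = False.
Set R = False.
Try C = False:
  (C ∨ K) forces K = True.
  (C ∨ H ∨ ¬K) forces H = True.
  (C ∨ ¬S) forces S = False.
  clause (¬H ∨ S) is falsified — backtrack.
So C = True.
  then (¬C ∨ ¬E) forces E = False.
  then (¬C ∨ Q) forces Q = True.
Set K = True.
  then (¬K ∨ R ∨ ¬S) forces S = False.
  then (¬H ∨ S) forces H = False.
Set D = True.
All clauses satisfied.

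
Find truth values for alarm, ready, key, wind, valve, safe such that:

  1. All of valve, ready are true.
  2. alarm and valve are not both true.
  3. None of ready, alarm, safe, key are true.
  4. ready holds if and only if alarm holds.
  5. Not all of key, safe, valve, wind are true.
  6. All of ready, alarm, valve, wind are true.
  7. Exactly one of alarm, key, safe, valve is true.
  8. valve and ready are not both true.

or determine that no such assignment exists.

UNSATISFIABLE

Case alarm = True:
  Constraint (3) is violated (alarm=T) — contradiction.
Case alarm = False:
  Constraint (6) is violated (alarm=F) — contradiction.
Both cases fail — unsatisfiable.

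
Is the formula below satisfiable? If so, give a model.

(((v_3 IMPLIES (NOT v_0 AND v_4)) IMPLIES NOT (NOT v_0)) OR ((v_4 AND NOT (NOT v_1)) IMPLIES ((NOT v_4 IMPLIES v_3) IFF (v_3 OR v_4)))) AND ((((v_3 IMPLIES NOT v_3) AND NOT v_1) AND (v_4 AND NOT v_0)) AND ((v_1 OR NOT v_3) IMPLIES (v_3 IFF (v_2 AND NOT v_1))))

v_0 = False; v_1 = False; v_2 = False; v_3 = False; v_4 = True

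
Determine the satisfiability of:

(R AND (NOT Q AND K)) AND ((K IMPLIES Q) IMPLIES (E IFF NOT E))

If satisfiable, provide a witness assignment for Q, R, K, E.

Q: False; R: True; K: True; E: False

  R AND (NOT Q AND K) = True
    NOT Q AND K = True
      NOT Q = True
  (K IMPLIES Q) IMPLIES (E IFF NOT E) = True
    K IMPLIES Q = False
    E IFF NOT E = False
      NOT E = True
Both conjuncts True, so the formula holds.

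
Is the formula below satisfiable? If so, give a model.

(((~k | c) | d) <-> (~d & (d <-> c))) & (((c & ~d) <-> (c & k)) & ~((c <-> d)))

UNSATISFIABLE

Case d = True: the conjunct ((~k | c) | d) <-> (~d & (d <-> c)) becomes ((~k | c) | True) <-> (False & c) = False.
Case d = False: the formula simplifies to ((~k | c) <-> ~c) & ((c <-> (c & k)) & ~(~c)).
  c = True: the conjunct (~k | c) <-> ~c becomes (~k | True) <-> ~True = False.
  c = False: the conjunct ~(~c) becomes ~(~False) = False.
Both cases fail — unsatisfiable.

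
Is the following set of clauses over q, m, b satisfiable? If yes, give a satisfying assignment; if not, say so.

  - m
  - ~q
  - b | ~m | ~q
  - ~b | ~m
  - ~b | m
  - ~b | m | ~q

Unit clause (m) forces m = True.
Unit clause (~q) forces q = False.
In (~b | ~m) only ~b is left, so b = False.
Check each clause:
  (m): m holds.
  (~q): ~q holds.
  (b | ~m | ~q): ~q holds.
  (~b | ~m): ~b holds.
  (~b | m): ~b holds.
  (~b | m | ~q): ~b holds.
All clauses satisfied.

q=F, m=T, b=F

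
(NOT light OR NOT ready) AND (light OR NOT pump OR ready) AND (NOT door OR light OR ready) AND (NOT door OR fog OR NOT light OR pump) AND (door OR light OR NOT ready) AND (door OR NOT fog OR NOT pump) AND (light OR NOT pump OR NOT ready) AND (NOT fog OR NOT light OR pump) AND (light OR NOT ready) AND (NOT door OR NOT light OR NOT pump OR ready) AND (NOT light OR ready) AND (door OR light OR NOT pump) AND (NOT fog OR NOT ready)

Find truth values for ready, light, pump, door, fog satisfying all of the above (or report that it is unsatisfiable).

ready=F; light=F; pump=F; door=F; fog=T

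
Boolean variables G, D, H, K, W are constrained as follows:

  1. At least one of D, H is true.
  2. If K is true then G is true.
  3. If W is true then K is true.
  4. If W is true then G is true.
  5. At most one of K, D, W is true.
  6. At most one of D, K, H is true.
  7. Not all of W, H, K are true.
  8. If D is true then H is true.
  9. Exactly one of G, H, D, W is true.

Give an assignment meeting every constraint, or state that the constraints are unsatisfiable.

G = False, D = False, H = True, K = False, W = False

  (1) {D, H}: 1 true — at least one ✓
  (2) K=F ⇒ G: vacuous ✓
  (3) W=F ⇒ K: vacuous ✓
  (4) W=F ⇒ G: vacuous ✓
  (5) {K, D, W}: 0 true — at most one ✓
  (6) {D, K, H}: 1 true — at most one ✓
  (7) {W, H, K}: 1/3 true — not all ✓
  (8) D=F ⇒ H: vacuous ✓
  (9) {G, H, D, W}: 1 true — exactly one ✓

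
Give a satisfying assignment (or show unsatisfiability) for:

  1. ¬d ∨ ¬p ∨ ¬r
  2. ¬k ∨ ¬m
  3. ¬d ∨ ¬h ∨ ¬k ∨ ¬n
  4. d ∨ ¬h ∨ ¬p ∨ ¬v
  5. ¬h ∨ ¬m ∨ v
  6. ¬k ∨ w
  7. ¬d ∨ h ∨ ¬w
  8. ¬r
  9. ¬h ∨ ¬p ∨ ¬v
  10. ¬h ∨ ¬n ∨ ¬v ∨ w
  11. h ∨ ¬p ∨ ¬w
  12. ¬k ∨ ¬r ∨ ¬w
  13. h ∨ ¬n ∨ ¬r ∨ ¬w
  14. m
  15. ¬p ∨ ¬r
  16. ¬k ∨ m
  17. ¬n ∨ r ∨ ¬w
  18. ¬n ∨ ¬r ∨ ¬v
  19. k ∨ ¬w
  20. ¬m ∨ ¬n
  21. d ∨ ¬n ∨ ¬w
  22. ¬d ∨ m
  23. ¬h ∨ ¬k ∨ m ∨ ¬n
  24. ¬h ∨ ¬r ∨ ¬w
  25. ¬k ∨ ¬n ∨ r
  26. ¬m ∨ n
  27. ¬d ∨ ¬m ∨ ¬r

The formula is unsatisfiable.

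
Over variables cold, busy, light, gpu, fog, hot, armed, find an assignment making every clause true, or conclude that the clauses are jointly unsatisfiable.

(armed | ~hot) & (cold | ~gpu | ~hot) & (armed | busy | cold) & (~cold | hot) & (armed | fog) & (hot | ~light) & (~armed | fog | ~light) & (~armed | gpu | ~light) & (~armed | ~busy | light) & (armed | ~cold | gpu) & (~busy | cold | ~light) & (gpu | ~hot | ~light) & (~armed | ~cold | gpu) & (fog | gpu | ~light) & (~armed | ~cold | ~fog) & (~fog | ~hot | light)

Set cold = False.
Set busy = True.
  then (~busy | cold | ~light) forces light = False.
  then (~armed | ~busy | light) forces armed = False.
  then (armed | ~hot) forces hot = False.
  then (armed | fog) forces fog = True.
Set gpu = True.
All clauses satisfied.

cold=F, busy=T, light=F, gpu=T, fog=T, hot=F, armed=F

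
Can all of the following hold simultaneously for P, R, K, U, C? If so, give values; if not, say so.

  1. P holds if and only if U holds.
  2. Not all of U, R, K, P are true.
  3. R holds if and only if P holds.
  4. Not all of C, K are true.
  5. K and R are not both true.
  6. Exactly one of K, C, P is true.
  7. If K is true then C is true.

P: True; R: True; K: False; U: True; C: False

  (1) P=T, U=T — same ✓
  (2) {U, R, K, P}: 3/4 true — not all ✓
  (3) R=T, P=T — same ✓
  (4) {C, K}: 0/2 true — not all ✓
  (5) K=F, R=T — not both ✓
  (6) {K, C, P}: 1 true — exactly one ✓
  (7) K=F ⇒ C: vacuous ✓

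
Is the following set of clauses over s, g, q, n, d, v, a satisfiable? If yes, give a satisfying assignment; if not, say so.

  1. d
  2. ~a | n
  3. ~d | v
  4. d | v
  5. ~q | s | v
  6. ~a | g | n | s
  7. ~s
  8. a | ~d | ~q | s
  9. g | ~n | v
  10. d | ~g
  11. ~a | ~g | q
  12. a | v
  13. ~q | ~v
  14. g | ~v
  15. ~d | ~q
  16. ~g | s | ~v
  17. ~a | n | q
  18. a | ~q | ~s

Unsatisfiable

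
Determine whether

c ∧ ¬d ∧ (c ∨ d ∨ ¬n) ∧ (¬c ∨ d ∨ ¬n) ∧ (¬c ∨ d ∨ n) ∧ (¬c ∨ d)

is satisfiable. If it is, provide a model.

Unsatisfiable — no assignment works.

Case d = True:
  Clause (¬d) is falsified — contradiction.
Case d = False:
  (c) forces c = True.
  Clause (¬c ∨ d) is falsified — contradiction.
Both cases fail, so the formula is unsatisfiable.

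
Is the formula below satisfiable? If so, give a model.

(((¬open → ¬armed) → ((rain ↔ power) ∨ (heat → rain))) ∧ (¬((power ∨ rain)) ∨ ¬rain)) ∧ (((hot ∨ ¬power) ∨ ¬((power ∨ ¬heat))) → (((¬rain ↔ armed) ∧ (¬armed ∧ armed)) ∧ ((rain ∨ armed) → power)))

power = True, rain = False, open = False, armed = True, heat = True, hot = False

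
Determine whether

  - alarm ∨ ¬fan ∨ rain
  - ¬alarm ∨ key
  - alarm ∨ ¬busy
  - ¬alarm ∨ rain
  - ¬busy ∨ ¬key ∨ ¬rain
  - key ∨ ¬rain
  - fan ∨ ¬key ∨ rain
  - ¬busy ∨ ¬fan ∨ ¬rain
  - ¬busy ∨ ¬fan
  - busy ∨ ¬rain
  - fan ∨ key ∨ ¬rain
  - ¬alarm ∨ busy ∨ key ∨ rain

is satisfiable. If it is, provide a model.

alarm=F; busy=F; key=F; rain=F; fan=F

Try alarm = True:
  (¬alarm ∨ key) forces key = True.
  (¬alarm ∨ rain) forces rain = True.
  (¬busy ∨ ¬key ∨ ¬rain) forces busy = False.
  clause (busy ∨ ¬rain) is falsified — backtrack.
So alarm = False.
  then (alarm ∨ ¬busy) forces busy = False.
  then (busy ∨ ¬rain) forces rain = False.
  then (alarm ∨ ¬fan ∨ rain) forces fan = False.
  then (fan ∨ ¬key ∨ rain) forces key = False.
All clauses satisfied.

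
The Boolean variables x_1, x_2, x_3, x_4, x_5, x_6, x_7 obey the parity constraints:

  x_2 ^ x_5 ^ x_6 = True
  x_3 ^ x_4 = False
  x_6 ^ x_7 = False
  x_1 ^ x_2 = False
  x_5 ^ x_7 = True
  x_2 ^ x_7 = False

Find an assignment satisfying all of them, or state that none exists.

x_1 = False, x_2 = False, x_3 = True, x_4 = True, x_5 = True, x_6 = False, x_7 = False

x_2 ^ x_5 ^ x_6 = F ^ T ^ F = True ✓
x_3 ^ x_4 = T ^ T = False ✓
x_6 ^ x_7 = F ^ F = False ✓
x_1 ^ x_2 = F ^ F = False ✓
x_5 ^ x_7 = T ^ F = True ✓
x_2 ^ x_7 = F ^ F = False ✓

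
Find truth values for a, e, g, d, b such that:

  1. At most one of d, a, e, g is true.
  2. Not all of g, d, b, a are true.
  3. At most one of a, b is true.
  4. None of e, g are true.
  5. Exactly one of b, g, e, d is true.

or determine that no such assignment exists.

a=F; e=F; g=F; d=F; b=T

  (1) {d, a, e, g}: 0 true — at most one ✓
  (2) {g, d, b, a}: 1/4 true — not all ✓
  (3) {a, b}: 1 true — at most one ✓
  (4) {e, g}: 0 true — none ✓
  (5) {b, g, e, d}: 1 true — exactly one ✓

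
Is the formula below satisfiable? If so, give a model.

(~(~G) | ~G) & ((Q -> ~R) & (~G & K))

K: True, Q: False, R: False, G: False

  ~(~G) | ~G = True
    ~(~G) = False
      ~G = True
    ~G = True
  (Q -> ~R) & (~G & K) = True
    Q -> ~R = True
      ~R = True
    ~G & K = True
      ~G = True
Both conjuncts True, so the formula holds.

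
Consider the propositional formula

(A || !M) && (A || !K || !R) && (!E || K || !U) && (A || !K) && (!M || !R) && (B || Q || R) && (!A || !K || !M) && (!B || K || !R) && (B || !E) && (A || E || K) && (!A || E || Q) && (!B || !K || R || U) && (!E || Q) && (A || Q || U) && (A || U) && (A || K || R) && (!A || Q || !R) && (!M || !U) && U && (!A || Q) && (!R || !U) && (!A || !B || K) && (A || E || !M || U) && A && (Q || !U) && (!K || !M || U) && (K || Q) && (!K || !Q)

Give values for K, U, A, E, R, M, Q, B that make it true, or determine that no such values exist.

K = False, U = True, A = True, E = False, R = False, M = False, Q = True, B = False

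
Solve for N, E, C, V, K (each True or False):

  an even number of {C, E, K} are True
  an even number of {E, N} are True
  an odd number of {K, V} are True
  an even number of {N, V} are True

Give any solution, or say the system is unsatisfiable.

N: True, E: True, C: True, V: True, K: False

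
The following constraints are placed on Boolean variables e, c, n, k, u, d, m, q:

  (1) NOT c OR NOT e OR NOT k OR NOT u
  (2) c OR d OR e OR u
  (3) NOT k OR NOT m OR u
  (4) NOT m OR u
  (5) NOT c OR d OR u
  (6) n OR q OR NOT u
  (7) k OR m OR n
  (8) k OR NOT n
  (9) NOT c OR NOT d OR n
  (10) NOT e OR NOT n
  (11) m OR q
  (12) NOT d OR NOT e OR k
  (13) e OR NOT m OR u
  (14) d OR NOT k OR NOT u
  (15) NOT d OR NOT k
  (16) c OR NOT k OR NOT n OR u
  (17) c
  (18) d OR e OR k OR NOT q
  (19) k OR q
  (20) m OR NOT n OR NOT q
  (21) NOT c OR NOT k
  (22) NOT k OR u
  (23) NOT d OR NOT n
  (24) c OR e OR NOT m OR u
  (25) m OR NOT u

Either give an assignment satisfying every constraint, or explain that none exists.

e=T; c=T; n=F; k=F; u=T; d=F; m=T; q=T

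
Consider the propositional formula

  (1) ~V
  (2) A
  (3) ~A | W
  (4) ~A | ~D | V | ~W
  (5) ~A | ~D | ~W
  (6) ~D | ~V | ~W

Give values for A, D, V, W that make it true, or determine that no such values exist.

A = True; D = False; V = False; W = True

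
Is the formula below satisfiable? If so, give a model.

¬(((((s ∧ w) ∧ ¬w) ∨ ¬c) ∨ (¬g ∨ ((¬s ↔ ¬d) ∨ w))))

s=F, w=F, g=T, c=T, d=T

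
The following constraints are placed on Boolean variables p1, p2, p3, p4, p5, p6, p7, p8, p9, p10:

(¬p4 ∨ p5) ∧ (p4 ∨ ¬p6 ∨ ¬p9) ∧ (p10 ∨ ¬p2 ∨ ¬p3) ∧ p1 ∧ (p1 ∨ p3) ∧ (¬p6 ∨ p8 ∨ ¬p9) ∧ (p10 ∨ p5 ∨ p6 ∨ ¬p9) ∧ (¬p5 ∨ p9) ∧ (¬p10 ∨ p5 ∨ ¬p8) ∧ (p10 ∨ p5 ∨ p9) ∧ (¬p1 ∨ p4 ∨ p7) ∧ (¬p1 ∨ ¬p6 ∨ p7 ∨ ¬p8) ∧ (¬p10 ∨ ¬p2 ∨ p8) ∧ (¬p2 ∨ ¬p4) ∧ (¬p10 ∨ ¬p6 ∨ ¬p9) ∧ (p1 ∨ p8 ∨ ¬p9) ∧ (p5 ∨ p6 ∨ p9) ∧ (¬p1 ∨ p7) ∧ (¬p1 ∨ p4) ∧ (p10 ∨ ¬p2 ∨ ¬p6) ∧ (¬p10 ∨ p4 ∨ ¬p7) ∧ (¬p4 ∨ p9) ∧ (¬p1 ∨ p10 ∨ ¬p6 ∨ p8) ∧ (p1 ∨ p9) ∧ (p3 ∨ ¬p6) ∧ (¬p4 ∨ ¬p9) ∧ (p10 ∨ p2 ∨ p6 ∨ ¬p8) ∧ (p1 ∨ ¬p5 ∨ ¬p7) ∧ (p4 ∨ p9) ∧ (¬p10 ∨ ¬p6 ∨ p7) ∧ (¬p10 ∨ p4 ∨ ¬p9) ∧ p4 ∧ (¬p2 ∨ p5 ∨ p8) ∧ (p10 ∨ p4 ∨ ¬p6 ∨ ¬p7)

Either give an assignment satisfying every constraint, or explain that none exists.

Unsatisfiable

Case p4 = True:
  (¬p4 ∨ p5) forces p5 = True.
  (p1) forces p1 = True.
  (¬p5 ∨ p9) forces p9 = True.
  Clause (¬p4 ∨ ¬p9) is falsified — contradiction.
Case p4 = False:
  Clause (p4) is falsified — contradiction.
Both cases fail, so the formula is unsatisfiable.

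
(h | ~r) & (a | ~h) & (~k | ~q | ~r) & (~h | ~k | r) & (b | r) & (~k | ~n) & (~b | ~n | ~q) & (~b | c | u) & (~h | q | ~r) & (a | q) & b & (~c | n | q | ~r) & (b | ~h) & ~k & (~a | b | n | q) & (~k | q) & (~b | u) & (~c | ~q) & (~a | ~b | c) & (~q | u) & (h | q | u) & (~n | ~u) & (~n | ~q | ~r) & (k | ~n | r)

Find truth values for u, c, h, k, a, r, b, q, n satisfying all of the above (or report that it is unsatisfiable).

Unit clause (b) forces b = True.
Unit clause (~k) forces k = False.
In (~b | u) only u is left, so u = True.
In (~n | ~u) only ~n is left, so n = False.
Set c = False.
  then (~a | ~b | c) forces a = False.
  then (a | ~h) forces h = False.
  then (a | q) forces q = True.
  then (h | ~r) forces r = False.
All clauses satisfied.

u = True; c = False; h = False; k = False; a = False; r = False; b = True; q = True; n = False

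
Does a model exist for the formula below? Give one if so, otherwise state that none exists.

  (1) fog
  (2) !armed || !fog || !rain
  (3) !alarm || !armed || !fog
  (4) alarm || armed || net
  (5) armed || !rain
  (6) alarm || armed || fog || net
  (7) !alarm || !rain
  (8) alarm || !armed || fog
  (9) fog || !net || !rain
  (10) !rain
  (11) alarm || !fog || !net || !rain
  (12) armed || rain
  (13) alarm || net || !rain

fog: True, alarm: False, armed: True, net: False, rain: False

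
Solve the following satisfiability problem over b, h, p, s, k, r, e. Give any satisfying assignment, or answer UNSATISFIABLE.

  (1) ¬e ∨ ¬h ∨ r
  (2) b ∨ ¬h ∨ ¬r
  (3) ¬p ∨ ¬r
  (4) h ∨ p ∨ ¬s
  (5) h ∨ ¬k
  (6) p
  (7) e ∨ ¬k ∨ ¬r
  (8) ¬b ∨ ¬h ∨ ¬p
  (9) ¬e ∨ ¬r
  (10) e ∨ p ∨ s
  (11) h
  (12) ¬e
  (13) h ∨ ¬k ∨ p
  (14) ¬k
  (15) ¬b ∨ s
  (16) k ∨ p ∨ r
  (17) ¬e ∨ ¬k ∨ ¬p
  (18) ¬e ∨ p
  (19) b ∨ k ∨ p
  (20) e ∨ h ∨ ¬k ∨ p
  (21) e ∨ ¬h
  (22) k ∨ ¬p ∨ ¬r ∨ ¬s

Case h = True:
  (p) forces p = True.
  (¬p ∨ ¬r) forces r = False.
  (¬e ∨ ¬h ∨ r) forces e = False.
  Clause (e ∨ ¬h) is falsified — contradiction.
Case h = False:
  Clause (h) is falsified — contradiction.
Both cases fail, so the formula is unsatisfiable.

Unsatisfiable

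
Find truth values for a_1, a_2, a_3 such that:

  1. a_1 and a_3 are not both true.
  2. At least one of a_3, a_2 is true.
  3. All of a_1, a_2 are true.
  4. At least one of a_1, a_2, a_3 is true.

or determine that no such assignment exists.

a_1 = True, a_2 = True, a_3 = False

  (1) a_1=T, a_3=F — not both ✓
  (2) {a_3, a_2}: 1 true — at least one ✓
  (3) {a_1, a_2}: all 2 true ✓
  (4) {a_1, a_2, a_3}: 2 true — at least one ✓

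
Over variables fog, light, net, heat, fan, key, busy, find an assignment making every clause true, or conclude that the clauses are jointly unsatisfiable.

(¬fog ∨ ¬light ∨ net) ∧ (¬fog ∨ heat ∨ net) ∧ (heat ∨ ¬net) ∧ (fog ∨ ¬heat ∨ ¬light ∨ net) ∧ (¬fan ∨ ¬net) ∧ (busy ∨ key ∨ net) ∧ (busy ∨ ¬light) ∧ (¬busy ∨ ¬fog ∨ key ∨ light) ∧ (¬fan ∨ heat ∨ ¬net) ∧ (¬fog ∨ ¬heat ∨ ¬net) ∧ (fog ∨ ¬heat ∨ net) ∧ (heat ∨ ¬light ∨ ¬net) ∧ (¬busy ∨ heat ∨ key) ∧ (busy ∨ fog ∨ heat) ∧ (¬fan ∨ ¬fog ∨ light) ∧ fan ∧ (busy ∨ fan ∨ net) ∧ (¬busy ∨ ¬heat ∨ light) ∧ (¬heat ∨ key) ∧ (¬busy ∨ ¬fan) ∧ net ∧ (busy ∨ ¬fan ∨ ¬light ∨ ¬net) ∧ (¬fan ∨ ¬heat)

The formula is unsatisfiable.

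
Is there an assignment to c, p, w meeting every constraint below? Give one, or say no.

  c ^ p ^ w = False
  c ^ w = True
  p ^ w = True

c: True, p: True, w: False

c ^ p ^ w = T ^ T ^ F = False ✓
c ^ w = T ^ F = True ✓
p ^ w = T ^ F = True ✓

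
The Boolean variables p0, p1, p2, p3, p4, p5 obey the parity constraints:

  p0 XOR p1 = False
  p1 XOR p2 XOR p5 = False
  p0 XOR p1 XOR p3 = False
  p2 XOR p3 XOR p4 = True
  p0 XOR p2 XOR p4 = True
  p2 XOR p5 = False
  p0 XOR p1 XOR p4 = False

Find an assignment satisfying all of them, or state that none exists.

p0: False, p1: False, p2: True, p3: False, p4: False, p5: True

p0 XOR p1 = F XOR F = False ✓
p1 XOR p2 XOR p5 = F XOR T XOR T = False ✓
p0 XOR p1 XOR p3 = F XOR F XOR F = False ✓
p2 XOR p3 XOR p4 = T XOR F XOR F = True ✓
p0 XOR p2 XOR p4 = F XOR T XOR F = True ✓
p2 XOR p5 = T XOR T = False ✓
p0 XOR p1 XOR p4 = F XOR F XOR F = False ✓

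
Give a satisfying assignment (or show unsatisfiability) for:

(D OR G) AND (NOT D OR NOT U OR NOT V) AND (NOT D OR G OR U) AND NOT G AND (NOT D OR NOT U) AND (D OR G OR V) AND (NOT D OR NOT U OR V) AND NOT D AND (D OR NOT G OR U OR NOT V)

The formula is unsatisfiable.

Case G = True:
  Clause (NOT G) is falsified — contradiction.
Case G = False:
  (D OR G) forces D = True.
  Clause (NOT D) is falsified — contradiction.
Both cases fail, so the formula is unsatisfiable.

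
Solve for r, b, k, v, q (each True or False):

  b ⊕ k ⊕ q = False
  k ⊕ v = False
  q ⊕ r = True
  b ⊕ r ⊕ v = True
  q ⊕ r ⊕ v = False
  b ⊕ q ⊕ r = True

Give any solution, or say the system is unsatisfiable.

r = False, b = False, k = True, v = True, q = True

b ⊕ k ⊕ q = F ⊕ T ⊕ T = False ✓
k ⊕ v = T ⊕ T = False ✓
q ⊕ r = T ⊕ F = True ✓
b ⊕ r ⊕ v = F ⊕ F ⊕ T = True ✓
q ⊕ r ⊕ v = T ⊕ F ⊕ T = False ✓
b ⊕ q ⊕ r = F ⊕ T ⊕ F = True ✓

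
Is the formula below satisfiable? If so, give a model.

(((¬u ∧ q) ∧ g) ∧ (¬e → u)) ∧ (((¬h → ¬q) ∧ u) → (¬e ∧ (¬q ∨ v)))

q: True; e: True; u: False; h: False; g: True; v: False

  ((¬u ∧ q) ∧ g) ∧ (¬e → u) = True
    (¬u ∧ q) ∧ g = True
      ¬u ∧ q = True
        ¬u = True
    ¬e → u = True
      ¬e = False
  ((¬h → ¬q) ∧ u) → (¬e ∧ (¬q ∨ v)) = True
    (¬h → ¬q) ∧ u = False
      ¬h → ¬q = False
        ¬h = True
        ¬q = False
    ¬e ∧ (¬q ∨ v) = False
      ¬e = False
      ¬q ∨ v = False
        ¬q = False
Both conjuncts True, so the formula holds.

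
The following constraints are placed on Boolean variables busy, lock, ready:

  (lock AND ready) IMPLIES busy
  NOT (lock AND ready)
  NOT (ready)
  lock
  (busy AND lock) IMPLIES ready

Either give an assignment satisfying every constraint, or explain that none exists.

busy = False, lock = True, ready = False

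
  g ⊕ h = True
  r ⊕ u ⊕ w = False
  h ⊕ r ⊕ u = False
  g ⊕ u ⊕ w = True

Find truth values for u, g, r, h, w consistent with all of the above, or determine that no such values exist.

u = False; g = False; r = True; h = True; w = True

g ⊕ h = F ⊕ T = True ✓
r ⊕ u ⊕ w = T ⊕ F ⊕ T = False ✓
h ⊕ r ⊕ u = T ⊕ T ⊕ F = False ✓
g ⊕ u ⊕ w = F ⊕ F ⊕ T = True ✓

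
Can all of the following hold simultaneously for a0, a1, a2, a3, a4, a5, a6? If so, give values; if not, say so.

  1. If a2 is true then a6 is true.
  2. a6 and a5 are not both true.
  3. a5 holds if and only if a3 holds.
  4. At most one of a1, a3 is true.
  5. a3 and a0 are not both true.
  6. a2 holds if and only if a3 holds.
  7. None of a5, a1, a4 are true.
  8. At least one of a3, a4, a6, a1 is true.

a0 = True, a1 = False, a2 = False, a3 = False, a4 = False, a5 = False, a6 = True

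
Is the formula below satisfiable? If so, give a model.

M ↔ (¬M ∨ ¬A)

M = True; A = False

  M ↔ (¬M ∨ ¬A) = True
    ¬M ∨ ¬A = True
      ¬M = False
      ¬A = True
The formula evaluates to True.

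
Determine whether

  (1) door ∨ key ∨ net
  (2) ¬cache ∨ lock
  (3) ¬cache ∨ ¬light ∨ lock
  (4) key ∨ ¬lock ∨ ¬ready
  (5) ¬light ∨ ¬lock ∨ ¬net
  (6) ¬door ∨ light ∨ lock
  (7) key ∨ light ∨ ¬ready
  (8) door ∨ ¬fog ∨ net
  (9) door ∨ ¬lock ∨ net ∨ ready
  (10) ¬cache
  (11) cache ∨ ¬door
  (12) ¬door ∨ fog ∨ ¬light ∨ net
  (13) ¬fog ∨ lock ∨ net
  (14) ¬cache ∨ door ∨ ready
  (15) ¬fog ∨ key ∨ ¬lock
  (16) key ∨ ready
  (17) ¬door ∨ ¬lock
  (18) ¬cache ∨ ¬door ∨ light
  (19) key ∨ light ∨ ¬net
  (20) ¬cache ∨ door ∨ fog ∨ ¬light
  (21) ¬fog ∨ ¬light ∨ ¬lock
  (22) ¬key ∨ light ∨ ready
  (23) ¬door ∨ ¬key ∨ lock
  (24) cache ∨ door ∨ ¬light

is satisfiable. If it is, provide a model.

Unit clause (¬cache) forces cache = False.
In (cache ∨ ¬door) only ¬door is left, so door = False.
In (cache ∨ door ∨ ¬light) only ¬light is left, so light = False.
Set lock = False.
Set net = True.
  then (key ∨ light ∨ ¬net) forces key = True.
  then (¬key ∨ light ∨ ready) forces ready = True.
Set fog = True.
All clauses satisfied.

light = False, lock = False, door = False, net = True, key = True, fog = True, ready = True, cache = False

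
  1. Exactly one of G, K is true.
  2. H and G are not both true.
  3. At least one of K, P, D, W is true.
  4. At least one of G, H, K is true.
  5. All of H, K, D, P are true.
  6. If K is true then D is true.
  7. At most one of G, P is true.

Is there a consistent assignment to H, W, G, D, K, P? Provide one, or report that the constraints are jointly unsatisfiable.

H=T, W=F, G=F, D=T, K=T, P=T

  (1) {G, K}: 1 true — exactly one ✓
  (2) H=T, G=F — not both ✓
  (3) {K, P, D, W}: 3 true — at least one ✓
  (4) {G, H, K}: 2 true — at least one ✓
  (5) {H, K, D, P}: all 4 true ✓
  (6) K=T ⇒ D: T ✓
  (7) {G, P}: 1 true — at most one ✓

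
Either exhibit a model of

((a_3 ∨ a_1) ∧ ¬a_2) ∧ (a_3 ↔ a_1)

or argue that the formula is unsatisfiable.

a_1 = True, a_2 = False, a_3 = True

  (a_3 ∨ a_1) ∧ ¬a_2 = True
    a_3 ∨ a_1 = True
    ¬a_2 = True
  a_3 ↔ a_1 = True
Both conjuncts True, so the formula holds.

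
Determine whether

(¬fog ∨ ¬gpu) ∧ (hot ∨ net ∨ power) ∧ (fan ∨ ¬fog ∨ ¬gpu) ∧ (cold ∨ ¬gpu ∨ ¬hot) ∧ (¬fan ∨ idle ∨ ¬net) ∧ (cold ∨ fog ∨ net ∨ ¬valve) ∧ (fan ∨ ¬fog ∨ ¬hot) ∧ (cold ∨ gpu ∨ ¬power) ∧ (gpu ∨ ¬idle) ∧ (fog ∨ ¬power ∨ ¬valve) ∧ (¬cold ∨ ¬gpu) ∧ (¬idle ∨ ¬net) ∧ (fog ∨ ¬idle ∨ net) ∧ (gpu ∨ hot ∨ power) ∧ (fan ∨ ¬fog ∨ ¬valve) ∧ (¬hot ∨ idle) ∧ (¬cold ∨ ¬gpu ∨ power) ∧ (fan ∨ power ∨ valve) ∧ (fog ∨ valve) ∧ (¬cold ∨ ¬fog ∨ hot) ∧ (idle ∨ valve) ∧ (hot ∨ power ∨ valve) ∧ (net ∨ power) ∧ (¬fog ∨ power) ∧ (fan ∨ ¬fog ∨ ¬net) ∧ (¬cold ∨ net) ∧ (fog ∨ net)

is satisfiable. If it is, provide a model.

Try valve = False:
  (fog ∨ valve) forces fog = True.
  (¬fog ∨ ¬gpu) forces gpu = False.
  (gpu ∨ ¬idle) forces idle = False.
  clause (idle ∨ valve) is falsified — backtrack.
So valve = True.
Set power = False.
  then (net ∨ power) forces net = True.
  then (¬fog ∨ power) forces fog = False.
  then (¬idle ∨ ¬net) forces idle = False.
  then (¬hot ∨ idle) forces hot = False.
  then (¬fan ∨ idle ∨ ¬net) forces fan = False.
  then (gpu ∨ hot ∨ power) forces gpu = True.
  then (¬cold ∨ ¬gpu ∨ power) forces cold = False.
All clauses satisfied.

valve = True, power = False, cold = False, hot = False, gpu = True, fog = False, fan = False, net = True, idle = False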